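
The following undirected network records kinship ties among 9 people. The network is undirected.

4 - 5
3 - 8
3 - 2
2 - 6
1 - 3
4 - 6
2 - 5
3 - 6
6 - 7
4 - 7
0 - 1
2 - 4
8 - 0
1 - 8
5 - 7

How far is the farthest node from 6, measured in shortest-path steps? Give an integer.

3

Distances from 6: 0:3, 1:2, 2:1, 3:1, 4:1, 5:2, 7:1, 8:2.
The largest is 3 (to 0), so the eccentricity of 6 is 3.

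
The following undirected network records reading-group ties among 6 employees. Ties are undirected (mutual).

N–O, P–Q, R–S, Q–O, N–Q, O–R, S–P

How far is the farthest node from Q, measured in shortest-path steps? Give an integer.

Distances from Q: N:1, O:1, P:1, R:2, S:2.
The largest is 2 (to R and S), so the eccentricity of Q is 2.

2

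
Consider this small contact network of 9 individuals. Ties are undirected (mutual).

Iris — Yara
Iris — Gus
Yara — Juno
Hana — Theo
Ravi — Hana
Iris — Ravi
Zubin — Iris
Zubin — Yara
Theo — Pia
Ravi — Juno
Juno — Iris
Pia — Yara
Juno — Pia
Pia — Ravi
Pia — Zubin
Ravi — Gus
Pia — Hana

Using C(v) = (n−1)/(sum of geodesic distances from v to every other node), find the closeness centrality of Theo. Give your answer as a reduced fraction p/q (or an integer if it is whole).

1/2

Distances from Theo: Gus:3, Hana:1, Iris:3, Juno:2, Pia:1, Ravi:2, Yara:2, Zubin:2. Sum = 16.
n = 9, so closeness = 8/16 = 1/2.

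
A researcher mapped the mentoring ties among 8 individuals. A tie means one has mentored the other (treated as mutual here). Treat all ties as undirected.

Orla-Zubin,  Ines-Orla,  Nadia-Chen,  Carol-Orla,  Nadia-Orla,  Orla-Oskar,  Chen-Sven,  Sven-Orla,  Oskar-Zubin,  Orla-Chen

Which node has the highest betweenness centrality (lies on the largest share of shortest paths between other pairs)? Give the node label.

Orla

Unnormalized betweenness of each node: Carol:0, Chen:1/2, Ines:0, Nadia:0, Orla:35/2, Oskar:0, Sven:0, Zubin:0.
Orla has the largest value, 35/2, making it the main broker — the node through which the most shortest paths run.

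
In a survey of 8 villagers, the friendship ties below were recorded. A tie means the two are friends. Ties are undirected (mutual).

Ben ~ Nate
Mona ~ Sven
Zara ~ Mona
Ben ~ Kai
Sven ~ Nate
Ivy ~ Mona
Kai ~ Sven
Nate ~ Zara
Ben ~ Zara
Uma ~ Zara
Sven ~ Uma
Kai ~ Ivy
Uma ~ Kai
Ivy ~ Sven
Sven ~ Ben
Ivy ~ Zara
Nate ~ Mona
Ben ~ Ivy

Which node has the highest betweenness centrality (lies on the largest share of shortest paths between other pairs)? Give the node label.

Sven

Unnormalized betweenness of each node: Ben:77/60, Ivy:77/60, Kai:2/3, Mona:9/20, Nate:9/20, Sven:19/6, Uma:8/15, Zara:13/6.
Sven has the largest value, 19/6, making it the main broker — the node through which the most shortest paths run.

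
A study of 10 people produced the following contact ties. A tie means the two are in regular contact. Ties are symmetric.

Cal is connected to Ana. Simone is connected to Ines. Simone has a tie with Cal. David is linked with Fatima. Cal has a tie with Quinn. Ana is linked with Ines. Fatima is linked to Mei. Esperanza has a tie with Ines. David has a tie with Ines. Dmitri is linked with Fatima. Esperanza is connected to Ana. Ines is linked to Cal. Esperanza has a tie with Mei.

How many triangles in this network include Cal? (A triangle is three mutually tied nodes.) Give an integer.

Cal's neighbors: Ana, Ines, Quinn, and Simone.
Neighbor pairs that are themselves tied: Cal–Ana–Ines; Cal–Ines–Simone. Each forms one triangle with Cal, for 2 in total.

2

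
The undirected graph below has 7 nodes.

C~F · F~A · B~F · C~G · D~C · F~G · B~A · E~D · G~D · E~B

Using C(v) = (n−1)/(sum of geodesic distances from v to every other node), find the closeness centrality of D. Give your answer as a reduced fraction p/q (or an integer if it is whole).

3/5

Distances from D: A:3, B:2, C:1, E:1, F:2, G:1. Sum = 10.
n = 7, so closeness = 6/10 = 3/5.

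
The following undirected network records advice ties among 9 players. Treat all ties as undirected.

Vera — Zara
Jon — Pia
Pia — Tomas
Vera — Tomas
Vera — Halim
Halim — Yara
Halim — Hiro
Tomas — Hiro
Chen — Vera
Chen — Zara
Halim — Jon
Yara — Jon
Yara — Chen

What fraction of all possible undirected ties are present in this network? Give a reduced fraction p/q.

There are 13 edges and 9 nodes, so the maximum possible is C(9,2) = 36.
Density = 13/36.

13/36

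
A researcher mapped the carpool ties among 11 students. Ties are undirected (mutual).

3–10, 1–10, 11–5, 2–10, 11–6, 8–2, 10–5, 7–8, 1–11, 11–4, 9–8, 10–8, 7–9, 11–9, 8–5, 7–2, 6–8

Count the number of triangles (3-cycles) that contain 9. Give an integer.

1

9's neighbors: 7, 8, and 11.
Neighbor pairs that are themselves tied: 9–7–8. Each forms one triangle with 9, for 1 in total.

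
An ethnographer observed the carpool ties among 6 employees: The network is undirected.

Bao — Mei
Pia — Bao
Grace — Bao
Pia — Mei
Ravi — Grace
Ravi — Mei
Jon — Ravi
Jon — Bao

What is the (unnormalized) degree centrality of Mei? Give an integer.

3

Mei is directly tied to Bao, Pia, and Ravi. That is 3 neighbors, so the degree of Mei is 3.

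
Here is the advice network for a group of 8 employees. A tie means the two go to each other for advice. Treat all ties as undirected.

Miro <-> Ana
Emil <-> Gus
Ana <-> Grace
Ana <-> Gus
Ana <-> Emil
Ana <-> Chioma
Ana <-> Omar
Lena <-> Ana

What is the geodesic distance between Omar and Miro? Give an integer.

2

One shortest route is Omar – Ana – Miro, which uses 2 edges, and Omar and Miro are not directly tied, so nothing shorter exists. So d(Omar,Miro) = 2.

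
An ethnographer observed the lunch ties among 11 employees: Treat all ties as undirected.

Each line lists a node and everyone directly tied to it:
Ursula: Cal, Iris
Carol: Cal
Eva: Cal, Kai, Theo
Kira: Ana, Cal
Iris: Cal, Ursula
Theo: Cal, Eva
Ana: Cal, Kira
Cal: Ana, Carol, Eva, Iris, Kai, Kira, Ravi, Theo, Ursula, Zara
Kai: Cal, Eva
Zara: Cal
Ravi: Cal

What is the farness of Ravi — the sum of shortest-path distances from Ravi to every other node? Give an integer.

Distances from Ravi: Ana:2, Cal:1, Carol:2, Eva:2, Iris:2, Kai:2, Kira:2, Theo:2, Ursula:2, Zara:2.
Sum = 2 + 1 + 2 + 2 + 2 + 2 + 2 + 2 + 2 + 2 = 19.

19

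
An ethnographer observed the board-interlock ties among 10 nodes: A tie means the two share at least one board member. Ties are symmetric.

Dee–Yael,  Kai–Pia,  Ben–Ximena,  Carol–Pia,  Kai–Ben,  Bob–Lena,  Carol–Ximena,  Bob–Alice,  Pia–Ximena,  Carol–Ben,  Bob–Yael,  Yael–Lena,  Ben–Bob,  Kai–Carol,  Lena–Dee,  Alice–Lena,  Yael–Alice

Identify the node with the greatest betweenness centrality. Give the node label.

Unnormalized betweenness of each node: Alice:0, Ben:61/3, Bob:20, Carol:7/3, Dee:0, Kai:2, Lena:7/2, Pia:1/3, Ximena:2, Yael:7/2.
Ben has the largest value, 61/3, making it the main broker — the node through which the most shortest paths run.

Ben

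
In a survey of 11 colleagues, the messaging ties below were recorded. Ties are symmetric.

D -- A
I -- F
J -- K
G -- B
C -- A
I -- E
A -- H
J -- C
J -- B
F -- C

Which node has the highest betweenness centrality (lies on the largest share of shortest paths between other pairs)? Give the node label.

C

Unnormalized betweenness of each node: A:17, B:9, C:33, D:0, E:0, F:16, G:0, H:0, I:9, J:23, K:0.
C has the largest value, 33, making it the main broker — the node through which the most shortest paths run.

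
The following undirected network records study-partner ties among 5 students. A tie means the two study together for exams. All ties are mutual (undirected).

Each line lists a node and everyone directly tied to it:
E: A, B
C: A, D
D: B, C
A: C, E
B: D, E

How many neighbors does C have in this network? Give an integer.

2

C is directly tied to A and D. That is 2 neighbors, so the degree of C is 2.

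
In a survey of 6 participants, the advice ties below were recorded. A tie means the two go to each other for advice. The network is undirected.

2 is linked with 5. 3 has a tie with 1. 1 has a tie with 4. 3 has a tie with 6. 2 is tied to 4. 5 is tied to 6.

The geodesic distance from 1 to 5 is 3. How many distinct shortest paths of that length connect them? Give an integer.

2

The shortest distance is 3. The length-3 paths are: 1–3–6–5; 1–4–2–5.
That gives 2 distinct shortest paths.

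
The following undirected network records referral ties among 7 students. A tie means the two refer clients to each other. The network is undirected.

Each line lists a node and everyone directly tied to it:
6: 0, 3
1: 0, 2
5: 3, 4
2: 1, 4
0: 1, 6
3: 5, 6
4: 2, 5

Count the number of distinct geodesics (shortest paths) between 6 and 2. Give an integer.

1

The shortest distance is 3, and the only length-3 path is 6–0–1–2. So there is exactly 1 shortest path.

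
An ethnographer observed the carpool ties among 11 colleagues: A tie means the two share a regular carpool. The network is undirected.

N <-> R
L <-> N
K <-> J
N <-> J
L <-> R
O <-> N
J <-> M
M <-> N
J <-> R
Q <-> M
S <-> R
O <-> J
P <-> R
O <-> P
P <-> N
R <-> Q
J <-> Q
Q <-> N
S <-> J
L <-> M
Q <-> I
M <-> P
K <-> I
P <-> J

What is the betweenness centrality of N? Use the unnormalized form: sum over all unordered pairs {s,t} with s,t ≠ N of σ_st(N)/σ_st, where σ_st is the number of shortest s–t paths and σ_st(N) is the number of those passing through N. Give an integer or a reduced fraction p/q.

289/60

Pairs whose geodesics pass through N — I–P: 1/5; I–L: 1/3; I–O: 1/3; J–L: 1/3; P–L: 1/3; P–Q: 1/4; L–O: 1; L–K: 1/3; L–Q: 1/3; R–O: 1/3; R–M: 1/5; O–M: 1/3; O–Q: 1/2.
All other pairs contribute 0.
Summing the contributions gives betweenness(N) = 289/60.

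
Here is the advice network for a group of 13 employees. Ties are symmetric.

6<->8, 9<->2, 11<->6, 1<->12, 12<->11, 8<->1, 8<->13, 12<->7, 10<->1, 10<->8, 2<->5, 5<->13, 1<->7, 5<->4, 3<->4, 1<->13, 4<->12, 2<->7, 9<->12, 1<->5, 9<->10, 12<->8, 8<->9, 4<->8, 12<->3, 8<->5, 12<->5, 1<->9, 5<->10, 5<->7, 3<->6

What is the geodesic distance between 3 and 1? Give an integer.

One shortest route is 3 – 12 – 1, which uses 2 edges, and 3 and 1 are not directly tied, so nothing shorter exists. So d(3,1) = 2.

2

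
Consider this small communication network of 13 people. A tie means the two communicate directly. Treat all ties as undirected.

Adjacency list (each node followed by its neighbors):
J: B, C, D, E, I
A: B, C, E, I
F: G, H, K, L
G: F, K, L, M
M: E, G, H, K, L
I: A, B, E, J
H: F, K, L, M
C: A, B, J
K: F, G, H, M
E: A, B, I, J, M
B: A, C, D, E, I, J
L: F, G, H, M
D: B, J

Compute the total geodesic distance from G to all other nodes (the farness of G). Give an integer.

28

Distances from G: A:3, B:3, C:4, D:4, E:2, F:1, H:2, I:3, J:3, K:1, L:1, M:1.
Sum = 3 + 3 + 4 + 4 + 2 + 1 + 2 + 3 + 3 + 1 + 1 + 1 = 28.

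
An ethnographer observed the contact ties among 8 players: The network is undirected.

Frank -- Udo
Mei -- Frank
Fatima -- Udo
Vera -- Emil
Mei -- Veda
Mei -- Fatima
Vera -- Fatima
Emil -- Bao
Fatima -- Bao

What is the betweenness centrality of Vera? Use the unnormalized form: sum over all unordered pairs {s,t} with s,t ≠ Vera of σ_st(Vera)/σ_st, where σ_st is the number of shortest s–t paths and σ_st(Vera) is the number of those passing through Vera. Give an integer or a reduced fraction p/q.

5/2

Pairs whose geodesics pass through Vera — Fatima–Emil: 1/2; Udo–Emil: 1/2; Emil–Veda: 1/2; Emil–Frank: 2/4; Emil–Mei: 1/2.
All other pairs contribute 0.
Summing the contributions gives betweenness(Vera) = 5/2.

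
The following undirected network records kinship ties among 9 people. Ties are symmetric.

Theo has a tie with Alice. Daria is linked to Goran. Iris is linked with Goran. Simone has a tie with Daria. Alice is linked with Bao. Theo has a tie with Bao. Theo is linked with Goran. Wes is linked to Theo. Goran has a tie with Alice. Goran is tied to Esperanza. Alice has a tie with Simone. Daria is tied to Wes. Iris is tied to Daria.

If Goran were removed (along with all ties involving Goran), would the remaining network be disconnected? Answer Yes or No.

Yes

Removing Goran leaves {Alice, Bao, Daria, Iris, Simone, Theo, and Wes} with no path to {Esperanza}, so the network splits into 2 components. Goran is a cut vertex.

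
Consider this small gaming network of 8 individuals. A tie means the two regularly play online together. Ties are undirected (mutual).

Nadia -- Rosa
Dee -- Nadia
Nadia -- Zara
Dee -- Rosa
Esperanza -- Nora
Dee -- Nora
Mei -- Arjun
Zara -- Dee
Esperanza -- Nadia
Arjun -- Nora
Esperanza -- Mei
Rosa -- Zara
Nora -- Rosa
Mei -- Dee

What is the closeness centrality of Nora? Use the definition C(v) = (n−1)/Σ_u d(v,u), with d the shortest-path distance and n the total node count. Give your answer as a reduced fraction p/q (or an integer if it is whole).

7/10

Distances from Nora: Arjun:1, Dee:1, Esperanza:1, Mei:2, Nadia:2, Rosa:1, Zara:2. Sum = 10.
n = 8, so closeness = 7/10.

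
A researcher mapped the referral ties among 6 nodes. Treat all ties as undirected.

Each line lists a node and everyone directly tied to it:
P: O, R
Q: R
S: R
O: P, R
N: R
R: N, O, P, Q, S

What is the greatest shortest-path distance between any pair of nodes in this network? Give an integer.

2

Eccentricity of each node (its greatest distance to any other): N:2, O:2, P:2, Q:2, R:1, S:2.
The maximum eccentricity is 2, realized for instance by the pair N–P via N – R – P. So the diameter is 2.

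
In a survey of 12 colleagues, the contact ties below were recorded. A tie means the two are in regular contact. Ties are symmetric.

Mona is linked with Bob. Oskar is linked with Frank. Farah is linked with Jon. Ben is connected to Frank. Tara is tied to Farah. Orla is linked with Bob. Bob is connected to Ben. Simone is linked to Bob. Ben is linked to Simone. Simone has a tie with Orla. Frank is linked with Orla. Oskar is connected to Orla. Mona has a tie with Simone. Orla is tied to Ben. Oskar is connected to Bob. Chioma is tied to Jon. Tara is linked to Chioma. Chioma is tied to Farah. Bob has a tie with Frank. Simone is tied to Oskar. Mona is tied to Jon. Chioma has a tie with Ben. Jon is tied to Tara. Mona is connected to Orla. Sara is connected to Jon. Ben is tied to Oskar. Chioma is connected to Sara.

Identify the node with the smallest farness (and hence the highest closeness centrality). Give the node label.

Ben

Farness (sum of distances to all others) for each node — Ben:16, Bob:19, Chioma:17, Farah:24, Frank:22, Jon:19, Mona:18, Orla:19, Oskar:21, Sara:25, Simone:20, Tara:24.
The smallest farness is 16, for Ben, so Ben has the highest closeness.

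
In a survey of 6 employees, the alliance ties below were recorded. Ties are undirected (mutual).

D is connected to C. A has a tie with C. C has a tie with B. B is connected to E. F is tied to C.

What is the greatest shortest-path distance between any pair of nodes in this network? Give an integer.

3

Eccentricity of each node (its greatest distance to any other): A:3, B:2, C:2, D:3, E:3, F:3.
The maximum eccentricity is 3, realized for instance by the pair F–E via F – C – B – E. So the diameter is 3.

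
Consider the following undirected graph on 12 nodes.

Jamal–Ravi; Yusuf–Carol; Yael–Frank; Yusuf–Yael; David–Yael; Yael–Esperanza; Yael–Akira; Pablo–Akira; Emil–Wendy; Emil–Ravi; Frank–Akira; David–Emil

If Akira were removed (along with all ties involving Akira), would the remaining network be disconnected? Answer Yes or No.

Removing Akira leaves {Pablo} with no path to {Carol, David, Emil, Esperanza, Frank, Jamal, Ravi, Wendy, Yael, and Yusuf}, so the network splits into 2 components. Akira is a cut vertex.

Yes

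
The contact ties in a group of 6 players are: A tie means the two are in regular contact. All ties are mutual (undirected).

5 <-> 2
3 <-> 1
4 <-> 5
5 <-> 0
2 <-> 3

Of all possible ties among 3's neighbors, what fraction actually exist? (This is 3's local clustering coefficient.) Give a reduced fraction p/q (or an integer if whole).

3's neighbors: 1 and 2 (k = 2).
Possible neighbor pairs: C(2,2) = 1. Edges among them: none → e = 0.
Clustering(3) = 0/1.

0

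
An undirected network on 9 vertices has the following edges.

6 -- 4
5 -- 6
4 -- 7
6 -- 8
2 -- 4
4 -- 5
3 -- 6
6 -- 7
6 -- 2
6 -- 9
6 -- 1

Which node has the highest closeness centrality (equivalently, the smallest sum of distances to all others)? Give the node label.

6

Farness (sum of distances to all others) for each node — 1:15, 2:14, 3:15, 4:12, 5:14, 6:8, 7:14, 8:15, 9:15.
The smallest farness is 8, for 6, so 6 has the highest closeness.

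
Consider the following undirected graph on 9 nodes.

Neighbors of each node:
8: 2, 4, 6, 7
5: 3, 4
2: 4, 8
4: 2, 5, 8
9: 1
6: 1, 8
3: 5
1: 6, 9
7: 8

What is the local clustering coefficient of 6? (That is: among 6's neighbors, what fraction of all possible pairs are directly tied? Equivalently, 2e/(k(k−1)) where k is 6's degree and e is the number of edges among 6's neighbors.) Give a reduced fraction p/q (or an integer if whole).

0

6's neighbors: 1 and 8 (k = 2).
Possible neighbor pairs: C(2,2) = 1. Edges among them: none → e = 0.
Clustering(6) = 0/1.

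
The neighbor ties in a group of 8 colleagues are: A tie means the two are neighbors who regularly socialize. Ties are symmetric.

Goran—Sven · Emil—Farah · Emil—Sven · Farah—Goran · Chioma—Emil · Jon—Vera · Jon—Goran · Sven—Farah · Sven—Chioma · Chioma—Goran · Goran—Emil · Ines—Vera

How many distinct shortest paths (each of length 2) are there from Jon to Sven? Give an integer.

The shortest distance is 2, and the only length-2 path is Jon–Goran–Sven. So there is exactly 1 shortest path.

1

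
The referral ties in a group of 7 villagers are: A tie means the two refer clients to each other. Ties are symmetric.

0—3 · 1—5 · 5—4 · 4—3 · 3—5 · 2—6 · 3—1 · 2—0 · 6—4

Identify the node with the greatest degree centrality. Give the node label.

Degrees — 0:2, 1:2, 2:2, 3:4, 4:3, 5:3, 6:2.
The maximum is 4, attained only by 3.

3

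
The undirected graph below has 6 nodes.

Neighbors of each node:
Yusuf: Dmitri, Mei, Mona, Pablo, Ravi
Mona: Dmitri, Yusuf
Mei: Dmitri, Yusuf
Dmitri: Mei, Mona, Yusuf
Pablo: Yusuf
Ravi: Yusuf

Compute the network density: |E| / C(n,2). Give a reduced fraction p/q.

7/15

There are 7 edges and 6 nodes, so the maximum possible is C(6,2) = 15.
Density = 7/15.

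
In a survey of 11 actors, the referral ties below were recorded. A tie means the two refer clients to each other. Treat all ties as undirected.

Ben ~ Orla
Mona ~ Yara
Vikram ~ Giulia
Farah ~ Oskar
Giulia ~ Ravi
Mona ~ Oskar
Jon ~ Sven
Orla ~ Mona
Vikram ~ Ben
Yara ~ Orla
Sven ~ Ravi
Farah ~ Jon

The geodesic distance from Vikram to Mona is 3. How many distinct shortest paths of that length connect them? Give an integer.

1

The shortest distance is 3, and the only length-3 path is Vikram–Ben–Orla–Mona. So there is exactly 1 shortest path.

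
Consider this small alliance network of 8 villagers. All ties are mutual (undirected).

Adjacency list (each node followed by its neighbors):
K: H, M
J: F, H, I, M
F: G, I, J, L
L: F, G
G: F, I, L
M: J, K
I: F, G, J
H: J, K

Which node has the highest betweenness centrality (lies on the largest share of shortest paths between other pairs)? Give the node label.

J

Unnormalized betweenness of each node: F:13/2, G:1/2, H:5/2, I:2, J:25/2, K:1/2, L:0, M:5/2.
J has the largest value, 25/2, making it the main broker — the node through which the most shortest paths run.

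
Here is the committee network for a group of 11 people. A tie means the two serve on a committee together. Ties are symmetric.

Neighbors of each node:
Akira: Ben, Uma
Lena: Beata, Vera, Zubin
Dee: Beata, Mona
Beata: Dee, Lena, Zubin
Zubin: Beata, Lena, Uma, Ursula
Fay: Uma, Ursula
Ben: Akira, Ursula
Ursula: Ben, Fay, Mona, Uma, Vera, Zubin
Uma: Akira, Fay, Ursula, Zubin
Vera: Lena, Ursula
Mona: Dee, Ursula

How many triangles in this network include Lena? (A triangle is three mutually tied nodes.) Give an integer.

1

Lena's neighbors: Beata, Vera, and Zubin.
Neighbor pairs that are themselves tied: Lena–Beata–Zubin. Each forms one triangle with Lena, for 1 in total.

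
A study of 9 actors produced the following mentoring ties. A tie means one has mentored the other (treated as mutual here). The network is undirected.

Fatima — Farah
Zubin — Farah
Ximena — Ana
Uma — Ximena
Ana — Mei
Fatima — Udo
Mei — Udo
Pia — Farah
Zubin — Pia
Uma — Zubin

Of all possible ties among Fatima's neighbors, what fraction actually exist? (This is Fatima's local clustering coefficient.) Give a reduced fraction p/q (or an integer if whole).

0

Fatima's neighbors: Farah and Udo (k = 2).
Possible neighbor pairs: C(2,2) = 1. Edges among them: none → e = 0.
Clustering(Fatima) = 0/1.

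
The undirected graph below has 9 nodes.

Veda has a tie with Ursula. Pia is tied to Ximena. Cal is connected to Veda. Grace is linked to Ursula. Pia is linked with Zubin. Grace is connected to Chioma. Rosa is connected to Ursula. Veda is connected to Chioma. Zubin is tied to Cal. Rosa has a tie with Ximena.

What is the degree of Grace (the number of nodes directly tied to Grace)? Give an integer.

Grace is directly tied to Chioma and Ursula. That is 2 neighbors, so the degree of Grace is 2.

2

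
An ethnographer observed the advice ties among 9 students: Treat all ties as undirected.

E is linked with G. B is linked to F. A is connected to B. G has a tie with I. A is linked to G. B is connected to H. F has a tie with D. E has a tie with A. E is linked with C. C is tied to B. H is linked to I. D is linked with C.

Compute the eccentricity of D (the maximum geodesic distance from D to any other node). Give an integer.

Distances from D: A:3, B:2, C:1, E:2, F:1, G:3, H:3, I:4.
The largest is 4 (to I), so the eccentricity of D is 4.

4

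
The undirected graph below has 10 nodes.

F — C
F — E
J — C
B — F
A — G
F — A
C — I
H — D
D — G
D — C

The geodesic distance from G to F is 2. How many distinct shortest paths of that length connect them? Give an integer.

1

The shortest distance is 2, and the only length-2 path is G–A–F. So there is exactly 1 shortest path.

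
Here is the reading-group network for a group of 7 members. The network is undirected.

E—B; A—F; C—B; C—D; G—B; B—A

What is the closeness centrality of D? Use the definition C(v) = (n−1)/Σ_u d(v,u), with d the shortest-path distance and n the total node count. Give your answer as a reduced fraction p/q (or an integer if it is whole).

Distances from D: A:3, B:2, C:1, E:3, F:4, G:3. Sum = 16.
n = 7, so closeness = 6/16 = 3/8.

3/8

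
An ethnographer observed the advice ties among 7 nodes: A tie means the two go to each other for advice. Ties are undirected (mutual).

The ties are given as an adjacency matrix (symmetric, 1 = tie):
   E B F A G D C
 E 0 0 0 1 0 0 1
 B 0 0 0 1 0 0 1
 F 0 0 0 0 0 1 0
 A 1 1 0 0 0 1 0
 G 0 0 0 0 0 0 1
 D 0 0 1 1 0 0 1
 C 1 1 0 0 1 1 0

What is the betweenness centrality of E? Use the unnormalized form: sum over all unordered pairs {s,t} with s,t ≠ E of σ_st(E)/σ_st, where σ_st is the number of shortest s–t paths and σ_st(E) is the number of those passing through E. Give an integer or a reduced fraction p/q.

2/3

Pairs whose geodesics pass through E — A–G: 1/3; A–C: 1/3.
All other pairs contribute 0.
Summing the contributions gives betweenness(E) = 2/3.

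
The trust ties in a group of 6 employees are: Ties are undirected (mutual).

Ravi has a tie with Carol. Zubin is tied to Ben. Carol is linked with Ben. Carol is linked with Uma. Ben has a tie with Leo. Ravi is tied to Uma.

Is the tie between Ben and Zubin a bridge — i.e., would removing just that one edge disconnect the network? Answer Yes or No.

Yes

Without the Ben–Zubin edge there is no alternate route between Ben and Zubin, so the network disconnects. It is a bridge.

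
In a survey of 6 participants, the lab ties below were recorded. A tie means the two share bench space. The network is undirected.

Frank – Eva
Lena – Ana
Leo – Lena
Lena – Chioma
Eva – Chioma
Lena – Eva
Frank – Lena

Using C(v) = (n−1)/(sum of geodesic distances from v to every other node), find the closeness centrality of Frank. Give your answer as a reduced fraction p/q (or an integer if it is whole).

5/8

Distances from Frank: Ana:2, Chioma:2, Eva:1, Lena:1, Leo:2. Sum = 8.
n = 6, so closeness = 5/8.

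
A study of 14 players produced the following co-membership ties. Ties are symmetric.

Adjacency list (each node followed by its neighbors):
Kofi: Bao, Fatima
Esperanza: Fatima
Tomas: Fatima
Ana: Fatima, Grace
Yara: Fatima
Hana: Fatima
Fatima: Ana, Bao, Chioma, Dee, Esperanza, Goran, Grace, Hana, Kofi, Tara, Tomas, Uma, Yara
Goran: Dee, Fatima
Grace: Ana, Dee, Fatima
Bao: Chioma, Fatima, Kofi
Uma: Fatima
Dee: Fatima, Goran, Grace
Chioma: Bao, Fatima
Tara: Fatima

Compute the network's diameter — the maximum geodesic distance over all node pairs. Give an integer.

2

Eccentricity of each node (its greatest distance to any other): Ana:2, Bao:2, Chioma:2, Dee:2, Esperanza:2, Fatima:1, Goran:2, Grace:2, Hana:2, Kofi:2, Tara:2, Tomas:2, Uma:2, Yara:2.
The maximum eccentricity is 2, realized for instance by the pair Goran–Tara via Goran – Fatima – Tara. So the diameter is 2.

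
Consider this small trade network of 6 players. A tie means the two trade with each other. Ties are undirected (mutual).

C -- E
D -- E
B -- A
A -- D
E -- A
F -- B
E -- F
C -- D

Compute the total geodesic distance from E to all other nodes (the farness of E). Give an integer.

Distances from E: A:1, B:2, C:1, D:1, F:1.
Sum = 1 + 2 + 1 + 1 + 1 = 6.

6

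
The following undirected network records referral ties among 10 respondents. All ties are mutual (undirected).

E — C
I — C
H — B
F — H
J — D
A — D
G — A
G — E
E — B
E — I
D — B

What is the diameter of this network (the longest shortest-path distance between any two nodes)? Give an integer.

4

Eccentricity of each node (its greatest distance to any other): A:4, B:2, C:4, D:3, E:3, F:4, G:4, H:3, I:4, J:4.
The maximum eccentricity is 4, realized for instance by the pair I–F via I – E – B – H – F. So the diameter is 4.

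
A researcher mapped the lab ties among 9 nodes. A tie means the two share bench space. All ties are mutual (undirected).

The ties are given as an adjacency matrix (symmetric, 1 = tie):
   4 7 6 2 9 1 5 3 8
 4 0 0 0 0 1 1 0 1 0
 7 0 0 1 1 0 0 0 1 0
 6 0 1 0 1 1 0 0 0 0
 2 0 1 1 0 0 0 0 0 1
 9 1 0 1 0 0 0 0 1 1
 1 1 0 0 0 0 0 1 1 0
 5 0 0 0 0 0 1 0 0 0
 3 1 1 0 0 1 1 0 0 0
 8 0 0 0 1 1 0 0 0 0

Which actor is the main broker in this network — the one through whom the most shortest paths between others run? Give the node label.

Unnormalized betweenness of each node: 1:7, 2:3/2, 3:55/6, 4:8/3, 5:0, 6:4/3, 7:9/2, 8:5/6, 9:8.
3 has the largest value, 55/6, making it the main broker — the node through which the most shortest paths run.

3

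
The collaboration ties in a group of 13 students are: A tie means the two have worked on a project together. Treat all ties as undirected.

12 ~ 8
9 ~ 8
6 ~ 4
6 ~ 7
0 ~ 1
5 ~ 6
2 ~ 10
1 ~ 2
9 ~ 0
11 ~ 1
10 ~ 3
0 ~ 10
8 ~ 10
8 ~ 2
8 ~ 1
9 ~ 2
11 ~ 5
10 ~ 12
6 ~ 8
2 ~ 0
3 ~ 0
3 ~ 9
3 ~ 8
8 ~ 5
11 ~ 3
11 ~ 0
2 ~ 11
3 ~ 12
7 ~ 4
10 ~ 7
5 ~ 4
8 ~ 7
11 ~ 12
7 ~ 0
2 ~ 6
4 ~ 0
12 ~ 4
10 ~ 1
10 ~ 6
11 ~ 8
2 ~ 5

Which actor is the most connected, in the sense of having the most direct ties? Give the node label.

Degrees — 0:8, 1:5, 2:8, 3:6, 4:5, 5:5, 6:6, 7:5, 8:10, 9:4, 10:8, 11:7, 12:5.
The maximum is 10, attained only by 8.

8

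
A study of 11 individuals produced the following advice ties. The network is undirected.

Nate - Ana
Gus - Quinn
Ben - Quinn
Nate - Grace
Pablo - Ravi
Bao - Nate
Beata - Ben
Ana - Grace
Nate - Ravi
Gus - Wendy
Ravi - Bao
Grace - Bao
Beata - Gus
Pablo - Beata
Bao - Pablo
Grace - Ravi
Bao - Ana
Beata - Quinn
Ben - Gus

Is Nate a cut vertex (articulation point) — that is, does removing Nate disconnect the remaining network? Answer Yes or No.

No

Even without Nate, every remaining node can still reach every other (the residual graph is connected), so Nate is not a cut vertex.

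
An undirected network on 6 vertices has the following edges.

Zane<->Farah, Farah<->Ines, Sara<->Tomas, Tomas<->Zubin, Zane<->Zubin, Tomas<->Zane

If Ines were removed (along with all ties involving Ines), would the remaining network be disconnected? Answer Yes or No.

Even without Ines, every remaining node can still reach every other (the residual graph is connected), so Ines is not a cut vertex.

No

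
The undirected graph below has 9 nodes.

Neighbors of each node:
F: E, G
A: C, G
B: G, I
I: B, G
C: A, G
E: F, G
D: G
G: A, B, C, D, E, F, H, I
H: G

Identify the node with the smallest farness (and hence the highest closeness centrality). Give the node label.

Farness (sum of distances to all others) for each node — A:14, B:14, C:14, D:15, E:14, F:14, G:8, H:15, I:14.
The smallest farness is 8, for G, so G has the highest closeness.

G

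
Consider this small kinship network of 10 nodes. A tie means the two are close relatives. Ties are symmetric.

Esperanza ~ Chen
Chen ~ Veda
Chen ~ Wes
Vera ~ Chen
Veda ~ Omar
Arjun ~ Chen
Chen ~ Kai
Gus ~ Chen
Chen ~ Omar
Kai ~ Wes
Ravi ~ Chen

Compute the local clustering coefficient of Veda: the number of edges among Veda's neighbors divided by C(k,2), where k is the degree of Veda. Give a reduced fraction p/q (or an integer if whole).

Veda's neighbors: Chen and Omar (k = 2).
Possible neighbor pairs: C(2,2) = 1. Edges among them: Chen–Omar → e = 1.
Clustering(Veda) = 1/1.

1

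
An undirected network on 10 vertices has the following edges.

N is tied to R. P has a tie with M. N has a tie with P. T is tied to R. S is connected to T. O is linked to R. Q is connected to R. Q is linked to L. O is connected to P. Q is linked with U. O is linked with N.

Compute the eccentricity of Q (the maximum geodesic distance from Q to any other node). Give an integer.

Distances from Q: L:1, M:4, N:2, O:2, P:3, R:1, S:3, T:2, U:1.
The largest is 4 (to M), so the eccentricity of Q is 4.

4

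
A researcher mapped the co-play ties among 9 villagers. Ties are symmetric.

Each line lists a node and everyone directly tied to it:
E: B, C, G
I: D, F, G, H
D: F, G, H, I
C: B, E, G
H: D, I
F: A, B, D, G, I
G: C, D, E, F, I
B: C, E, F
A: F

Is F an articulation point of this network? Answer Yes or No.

Removing F leaves {B, C, D, E, G, H, and I} with no path to {A}, so the network splits into 2 components. F is a cut vertex.

Yes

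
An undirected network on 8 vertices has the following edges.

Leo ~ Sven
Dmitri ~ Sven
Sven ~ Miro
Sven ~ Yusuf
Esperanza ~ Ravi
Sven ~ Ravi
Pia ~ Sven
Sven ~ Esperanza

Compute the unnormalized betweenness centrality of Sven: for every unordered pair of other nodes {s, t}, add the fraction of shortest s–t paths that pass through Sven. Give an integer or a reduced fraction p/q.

20

Pairs whose geodesics pass through Sven — Leo–Esperanza: 1; Leo–Ravi: 1; Leo–Yusuf: 1; Leo–Dmitri: 1; Leo–Miro: 1; Leo–Pia: 1; Esperanza–Yusuf: 1; Esperanza–Dmitri: 1; Esperanza–Miro: 1; Esperanza–Pia: 1; Ravi–Yusuf: 1; Ravi–Dmitri: 1; Ravi–Miro: 1; Ravi–Pia: 1 … (+6 more pairs).
All other pairs contribute 0.
Summing the contributions gives betweenness(Sven) = 20.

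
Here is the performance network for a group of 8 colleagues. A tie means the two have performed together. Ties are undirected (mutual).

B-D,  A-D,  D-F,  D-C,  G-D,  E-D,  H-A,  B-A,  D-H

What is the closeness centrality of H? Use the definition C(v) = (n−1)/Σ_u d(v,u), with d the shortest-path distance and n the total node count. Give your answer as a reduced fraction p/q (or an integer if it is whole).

Distances from H: A:1, B:2, C:2, D:1, E:2, F:2, G:2. Sum = 12.
n = 8, so closeness = 7/12.

7/12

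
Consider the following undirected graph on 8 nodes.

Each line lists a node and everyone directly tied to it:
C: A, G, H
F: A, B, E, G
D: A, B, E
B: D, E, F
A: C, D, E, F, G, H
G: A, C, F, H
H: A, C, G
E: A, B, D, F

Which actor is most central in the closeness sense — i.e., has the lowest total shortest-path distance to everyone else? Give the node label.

Farness (sum of distances to all others) for each node — A:8, B:13, C:12, D:11, E:10, F:10, G:10, H:12.
The smallest farness is 8, for A, so A has the highest closeness.

A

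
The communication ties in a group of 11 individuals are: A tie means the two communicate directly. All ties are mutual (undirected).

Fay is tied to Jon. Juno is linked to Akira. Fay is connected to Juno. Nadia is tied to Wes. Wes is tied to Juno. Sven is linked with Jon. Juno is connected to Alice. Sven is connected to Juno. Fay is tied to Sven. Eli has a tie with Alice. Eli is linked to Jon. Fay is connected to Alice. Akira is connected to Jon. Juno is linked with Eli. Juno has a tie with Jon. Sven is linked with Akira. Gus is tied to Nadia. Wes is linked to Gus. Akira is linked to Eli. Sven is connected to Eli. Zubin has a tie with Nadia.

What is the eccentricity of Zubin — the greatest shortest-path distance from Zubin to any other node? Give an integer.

4

Distances from Zubin: Akira:4, Alice:4, Eli:4, Fay:4, Gus:2, Jon:4, Juno:3, Nadia:1, Sven:4, Wes:2.
The largest is 4 (to Jon, Fay, Sven, Eli, Akira, and Alice), so the eccentricity of Zubin is 4.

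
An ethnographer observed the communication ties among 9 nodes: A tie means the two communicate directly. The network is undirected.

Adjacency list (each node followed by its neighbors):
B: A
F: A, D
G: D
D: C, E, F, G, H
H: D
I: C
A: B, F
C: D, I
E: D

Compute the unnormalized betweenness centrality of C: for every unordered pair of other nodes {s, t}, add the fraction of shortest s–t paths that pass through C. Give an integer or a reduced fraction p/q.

Pairs whose geodesics pass through C — D–I: 1; A–I: 1; F–I: 1; E–I: 1; H–I: 1; I–B: 1; I–G: 1.
All other pairs contribute 0.
Summing the contributions gives betweenness(C) = 7.

7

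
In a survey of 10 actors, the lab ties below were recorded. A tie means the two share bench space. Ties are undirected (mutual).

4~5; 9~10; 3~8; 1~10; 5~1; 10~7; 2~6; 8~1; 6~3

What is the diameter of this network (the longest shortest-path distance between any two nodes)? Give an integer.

Eccentricity of each node (its greatest distance to any other): 1:4, 2:6, 3:4, 4:6, 5:5, 6:5, 7:6, 8:3, 9:6, 10:5.
The maximum eccentricity is 6, realized for instance by the pair 2–9 via 2 – 6 – 3 – 8 – 1 – 10 – 9. So the diameter is 6.

6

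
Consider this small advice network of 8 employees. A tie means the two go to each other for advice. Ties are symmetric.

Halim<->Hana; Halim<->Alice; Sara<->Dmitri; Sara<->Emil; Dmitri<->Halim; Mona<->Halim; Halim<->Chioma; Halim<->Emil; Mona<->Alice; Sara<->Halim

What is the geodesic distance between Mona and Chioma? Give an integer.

One shortest route is Mona – Halim – Chioma, which uses 2 edges, and Mona and Chioma are not directly tied, so nothing shorter exists. So d(Mona,Chioma) = 2.

2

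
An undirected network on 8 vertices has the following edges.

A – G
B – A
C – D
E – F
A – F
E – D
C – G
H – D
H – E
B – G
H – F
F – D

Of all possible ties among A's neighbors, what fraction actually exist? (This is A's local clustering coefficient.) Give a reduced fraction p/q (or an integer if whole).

1/3

A's neighbors: B, F, and G (k = 3).
Possible neighbor pairs: C(3,2) = 3. Edges among them: B–G → e = 1.
Clustering(A) = 1/3.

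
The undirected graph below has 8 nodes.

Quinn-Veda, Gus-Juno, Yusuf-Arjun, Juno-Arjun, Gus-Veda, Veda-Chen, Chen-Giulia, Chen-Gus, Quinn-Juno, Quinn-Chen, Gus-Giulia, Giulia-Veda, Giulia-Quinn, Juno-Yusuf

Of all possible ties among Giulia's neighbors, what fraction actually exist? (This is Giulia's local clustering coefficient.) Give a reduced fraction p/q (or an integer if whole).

Giulia's neighbors: Chen, Gus, Quinn, and Veda (k = 4).
Possible neighbor pairs: C(4,2) = 6. Edges among them: Chen–Gus, Chen–Quinn, Chen–Veda, Gus–Veda, Quinn–Veda → e = 5.
Clustering(Giulia) = 5/6.

5/6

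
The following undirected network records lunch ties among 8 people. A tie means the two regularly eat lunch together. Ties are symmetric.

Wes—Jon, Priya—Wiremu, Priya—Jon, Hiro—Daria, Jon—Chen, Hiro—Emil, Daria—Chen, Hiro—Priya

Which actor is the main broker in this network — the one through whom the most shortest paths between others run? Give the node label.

Unnormalized betweenness of each node: Chen:2, Daria:2, Emil:0, Hiro:8, Jon:8, Priya:10, Wes:0, Wiremu:0.
Priya has the largest value, 10, making it the main broker — the node through which the most shortest paths run.

Priya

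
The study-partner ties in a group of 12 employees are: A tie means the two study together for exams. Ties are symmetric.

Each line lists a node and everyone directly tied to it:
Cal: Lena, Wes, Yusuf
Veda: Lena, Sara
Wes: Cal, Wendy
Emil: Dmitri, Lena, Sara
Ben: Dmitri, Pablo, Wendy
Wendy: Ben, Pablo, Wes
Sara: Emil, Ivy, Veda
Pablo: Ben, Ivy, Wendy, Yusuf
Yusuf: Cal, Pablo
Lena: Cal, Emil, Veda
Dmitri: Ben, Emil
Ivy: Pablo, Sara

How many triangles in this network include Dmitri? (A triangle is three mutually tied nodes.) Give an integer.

Dmitri's neighbors are Ben and Emil, but none of them are tied to each other, so no triangle contains Dmitri.

0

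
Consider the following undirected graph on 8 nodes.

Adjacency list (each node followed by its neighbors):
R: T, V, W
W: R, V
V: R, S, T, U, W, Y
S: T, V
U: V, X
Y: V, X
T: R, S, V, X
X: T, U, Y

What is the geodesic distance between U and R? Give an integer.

2

One shortest route is U – V – R, which uses 2 edges, and U and R are not directly tied, so nothing shorter exists. So d(U,R) = 2.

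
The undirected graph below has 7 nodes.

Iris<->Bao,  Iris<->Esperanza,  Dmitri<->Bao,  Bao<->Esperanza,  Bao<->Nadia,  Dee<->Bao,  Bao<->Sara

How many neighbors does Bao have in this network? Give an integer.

Bao is directly tied to Dee, Dmitri, Esperanza, Iris, Nadia, and Sara. That is 6 neighbors, so the degree of Bao is 6.

6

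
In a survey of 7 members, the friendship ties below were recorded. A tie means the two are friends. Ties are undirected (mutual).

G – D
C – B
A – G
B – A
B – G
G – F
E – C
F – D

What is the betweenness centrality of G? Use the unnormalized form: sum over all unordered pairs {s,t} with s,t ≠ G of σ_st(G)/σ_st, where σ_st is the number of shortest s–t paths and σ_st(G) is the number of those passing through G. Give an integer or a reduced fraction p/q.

8

Pairs whose geodesics pass through G — A–F: 1; A–D: 1; F–B: 1; F–E: 1; F–C: 1; D–B: 1; D–E: 1; D–C: 1.
All other pairs contribute 0.
Summing the contributions gives betweenness(G) = 8.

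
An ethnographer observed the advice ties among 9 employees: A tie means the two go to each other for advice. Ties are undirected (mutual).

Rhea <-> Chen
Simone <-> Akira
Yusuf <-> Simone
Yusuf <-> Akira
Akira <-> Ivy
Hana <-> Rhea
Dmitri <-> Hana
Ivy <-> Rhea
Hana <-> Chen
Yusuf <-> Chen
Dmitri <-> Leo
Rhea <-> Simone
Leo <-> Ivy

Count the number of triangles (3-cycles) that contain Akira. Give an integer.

1

Akira's neighbors: Ivy, Simone, and Yusuf.
Neighbor pairs that are themselves tied: Akira–Simone–Yusuf. Each forms one triangle with Akira, for 1 in total.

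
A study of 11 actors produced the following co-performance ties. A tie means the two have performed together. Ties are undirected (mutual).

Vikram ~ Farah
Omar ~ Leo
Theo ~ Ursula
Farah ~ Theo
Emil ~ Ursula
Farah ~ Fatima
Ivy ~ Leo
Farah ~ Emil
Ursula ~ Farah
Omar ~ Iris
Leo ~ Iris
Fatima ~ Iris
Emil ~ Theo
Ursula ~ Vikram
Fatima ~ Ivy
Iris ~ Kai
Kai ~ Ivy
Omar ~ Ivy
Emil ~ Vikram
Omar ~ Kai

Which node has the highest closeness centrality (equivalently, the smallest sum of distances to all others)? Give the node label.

Farness (sum of distances to all others) for each node — Emil:24, Farah:18, Fatima:17, Iris:20, Ivy:20, Kai:26, Leo:26, Omar:25, Theo:25, Ursula:24, Vikram:25.
The smallest farness is 17, for Fatima, so Fatima has the highest closeness.

Fatima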